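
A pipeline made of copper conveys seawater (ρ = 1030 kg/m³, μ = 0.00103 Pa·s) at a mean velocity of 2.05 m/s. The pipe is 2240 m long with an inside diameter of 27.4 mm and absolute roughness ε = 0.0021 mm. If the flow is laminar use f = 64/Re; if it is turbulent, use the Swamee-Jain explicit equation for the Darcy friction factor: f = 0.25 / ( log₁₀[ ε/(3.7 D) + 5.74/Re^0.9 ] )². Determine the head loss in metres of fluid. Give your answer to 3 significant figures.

Reynolds number Re = ρVD/μ = 1030 · 2.05 · 0.0274 / 0.00103 = 5.617e+04.
Re > 4000 → turbulent. Relative roughness ε/D = 2.1e-06/0.0274 = 7.66e-05. Swamee-Jain: f = 0.25/(log₁₀[7.66e-05/3.7 + 5.74/5.617e+04^0.9])² = 0.25/(log₁₀[2.07e-05 + 0.000305])² = 0.25/(-3.487)² = 0.02056.
Darcy-Weisbach: ΔP = f(L/D)(ρV²/2) = 0.02056·(2240/0.0274)·(1030·2.05²/2) = 0.02056·8.175e+04·2164 = 3.638e+06 Pa.
Head loss h_f = ΔP/(ρg) = 3.638e+06/(1030·9.81) = 360 m.

h_f ≈ 360 m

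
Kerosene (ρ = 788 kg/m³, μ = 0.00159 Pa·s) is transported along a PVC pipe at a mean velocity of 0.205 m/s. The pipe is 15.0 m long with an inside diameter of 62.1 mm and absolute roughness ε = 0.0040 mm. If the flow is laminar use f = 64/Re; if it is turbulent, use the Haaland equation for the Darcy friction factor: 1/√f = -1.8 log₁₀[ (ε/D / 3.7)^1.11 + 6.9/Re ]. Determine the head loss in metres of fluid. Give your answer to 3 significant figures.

Reynolds number Re = ρVD/μ = 788 · 0.205 · 0.0621 / 0.00159 = 6309.
Re > 4000 → turbulent. Relative roughness ε/D = 4e-06/0.0621 = 6.44e-05. Haaland: 1/√f = -1.8 log₁₀[(6.44e-05/3.7)^1.11 + 6.9/6309] = -1.8 log₁₀[5.21e-06 + 0.00109] = 5.326, so f = 0.03525.
Darcy-Weisbach: ΔP = f(L/D)(ρV²/2) = 0.03525·(15/0.0621)·(788·0.205²/2) = 0.03525·241.5·16.56 = 141 Pa.
Head loss h_f = ΔP/(ρg) = 141/(788·9.81) = 0.0182 m.

h_f ≈ 0.0182 m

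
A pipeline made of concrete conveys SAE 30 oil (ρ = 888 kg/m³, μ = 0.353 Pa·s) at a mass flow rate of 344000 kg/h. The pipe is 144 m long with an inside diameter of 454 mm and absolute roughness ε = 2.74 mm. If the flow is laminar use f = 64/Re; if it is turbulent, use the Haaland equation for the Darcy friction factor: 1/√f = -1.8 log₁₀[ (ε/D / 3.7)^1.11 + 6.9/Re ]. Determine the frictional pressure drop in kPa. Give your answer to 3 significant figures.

ṁ = 344000 kg/h = 344000/3600 = 95.56 kg/s.
A = πD²/4 = π(0.454)²/4 = 0.1619 m²; mean velocity V = ṁ/(ρA) = 95.56/(888 · 0.1619) = 0.6647 m/s.
Reynolds number Re = ρVD/μ = 888 · 0.6647 · 0.454 / 0.353 = 759.2.
Re < 2300 → laminar flow, so f = 64/Re = 64/759.2 = 0.0843 (the turbulent correlation is not needed).
Darcy-Weisbach: ΔP = f(L/D)(ρV²/2) = 0.0843·(144/0.454)·(888·0.6647²/2) = 0.0843·317.2·196.2 = 5246 Pa.
ΔP = 5246 Pa = 5.25 kPa.

ΔP ≈ 5.25 kPa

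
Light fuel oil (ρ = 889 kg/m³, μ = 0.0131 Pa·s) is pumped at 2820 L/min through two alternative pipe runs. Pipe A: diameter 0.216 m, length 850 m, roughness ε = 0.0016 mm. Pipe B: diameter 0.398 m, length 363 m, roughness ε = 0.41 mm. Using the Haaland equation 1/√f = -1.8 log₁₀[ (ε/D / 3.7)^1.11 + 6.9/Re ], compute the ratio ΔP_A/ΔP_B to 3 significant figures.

ΔP_A/ΔP_B ≈ 40.6

Pipe A: V = Q/A = 0.047/0.03664 = 1.283 m/s; Re = 1.88e+04; ε/D = 7.41e-06; Haaland → f = 0.02616; ΔP_A = f(L/D)(ρV²/2) = 7.528e+04 Pa.
Pipe B: V = Q/A = 0.047/0.1244 = 0.3778 m/s; Re = 1.02e+04; ε/D = 0.00103; Haaland → f = 0.03206; ΔP_B = f(L/D)(ρV²/2) = 1855 Pa.
ΔP_A/ΔP_B = 7.528e+04/1855 = 40.6.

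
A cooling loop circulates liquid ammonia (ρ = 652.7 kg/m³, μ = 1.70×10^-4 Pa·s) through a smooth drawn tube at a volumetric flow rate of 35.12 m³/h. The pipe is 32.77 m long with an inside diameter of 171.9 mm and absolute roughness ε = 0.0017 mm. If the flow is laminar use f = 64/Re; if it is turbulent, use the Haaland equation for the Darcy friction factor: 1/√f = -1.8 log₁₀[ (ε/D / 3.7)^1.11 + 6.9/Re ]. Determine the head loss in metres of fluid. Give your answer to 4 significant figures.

Q = 35.12 m³/h = 35.12/3600 = 0.009756 m³/s.
Cross-sectional area A = πD²/4 = π(0.1719)²/4 = 0.02321 m²; mean velocity V = Q/A = 0.009756/0.02321 = 0.4203 m/s.
Reynolds number Re = ρVD/μ = 652.7 · 0.4203 · 0.1719 / 0.00017 = 2.774e+05.
Re > 4000 → turbulent. Relative roughness ε/D = 1.7e-06/0.1719 = 9.89e-06. Haaland: 1/√f = -1.8 log₁₀[(9.89e-06/3.7)^1.11 + 6.9/2.774e+05] = -1.8 log₁₀[6.52e-07 + 2.49e-05] = 8.268, so f = 0.01463.
Darcy-Weisbach: ΔP = f(L/D)(ρV²/2) = 0.01463·(32.77/0.1719)·(652.7·0.4203²/2) = 0.01463·190.6·57.66 = 160.8 Pa.
Head loss h_f = ΔP/(ρg) = 160.8/(652.7·9.81) = 0.02512 m.

h_f ≈ 0.02512 m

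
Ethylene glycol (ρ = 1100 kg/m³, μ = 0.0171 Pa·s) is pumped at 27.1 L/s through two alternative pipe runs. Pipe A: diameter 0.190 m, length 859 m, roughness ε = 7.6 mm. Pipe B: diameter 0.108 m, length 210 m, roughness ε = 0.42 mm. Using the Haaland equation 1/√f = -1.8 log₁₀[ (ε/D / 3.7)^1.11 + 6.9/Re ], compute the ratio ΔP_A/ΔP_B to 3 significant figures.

Pipe A: V = Q/A = 0.0271/0.02835 = 0.9558 m/s; Re = 1.168e+04; ε/D = 0.04; Haaland → f = 0.06708; ΔP_A = f(L/D)(ρV²/2) = 1.524e+05 Pa.
Pipe B: V = Q/A = 0.0271/0.009161 = 2.958 m/s; Re = 2.055e+04; ε/D = 0.00389; Haaland → f = 0.03252; ΔP_B = f(L/D)(ρV²/2) = 3.043e+05 Pa.
ΔP_A/ΔP_B = 1.524e+05/3.043e+05 = 0.501.

ΔP_A/ΔP_B ≈ 0.501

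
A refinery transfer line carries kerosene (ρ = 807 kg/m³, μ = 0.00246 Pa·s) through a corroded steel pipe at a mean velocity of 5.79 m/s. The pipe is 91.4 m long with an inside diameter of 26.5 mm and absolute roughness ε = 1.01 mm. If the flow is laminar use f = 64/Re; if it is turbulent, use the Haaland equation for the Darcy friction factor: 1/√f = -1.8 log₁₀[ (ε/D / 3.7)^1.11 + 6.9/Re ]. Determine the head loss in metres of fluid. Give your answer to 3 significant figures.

Reynolds number Re = ρVD/μ = 807 · 5.79 · 0.0265 / 0.00246 = 5.033e+04.
Re > 4000 → turbulent. Relative roughness ε/D = 0.00101/0.0265 = 0.0381. Haaland: 1/√f = -1.8 log₁₀[(0.0381/3.7)^1.11 + 6.9/5.033e+04] = -1.8 log₁₀[0.00623 + 0.000137] = 3.953, so f = 0.06399.
Darcy-Weisbach: ΔP = f(L/D)(ρV²/2) = 0.06399·(91.4/0.0265)·(807·5.79²/2) = 0.06399·3449·1.353e+04 = 2.985e+06 Pa.
Head loss h_f = ΔP/(ρg) = 2.985e+06/(807·9.81) = 377 m.

h_f ≈ 377 m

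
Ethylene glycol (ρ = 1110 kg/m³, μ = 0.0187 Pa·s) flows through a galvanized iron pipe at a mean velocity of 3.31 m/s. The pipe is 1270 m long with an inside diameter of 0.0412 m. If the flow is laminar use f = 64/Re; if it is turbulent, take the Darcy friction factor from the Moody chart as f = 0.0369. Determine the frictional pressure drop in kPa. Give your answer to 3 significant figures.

ΔP ≈ 6920 kPa

Reynolds number Re = ρVD/μ = 1110 · 3.31 · 0.0412 / 0.0187 = 8095.
Re > 4000 → turbulent; use the Moody-chart value f = 0.0369.
Darcy-Weisbach: ΔP = f(L/D)(ρV²/2) = 0.0369·(1270/0.0412)·(1110·3.31²/2) = 0.0369·3.083e+04·6081 = 6.916e+06 Pa.
ΔP = 6.916e+06 Pa = 6920 kPa.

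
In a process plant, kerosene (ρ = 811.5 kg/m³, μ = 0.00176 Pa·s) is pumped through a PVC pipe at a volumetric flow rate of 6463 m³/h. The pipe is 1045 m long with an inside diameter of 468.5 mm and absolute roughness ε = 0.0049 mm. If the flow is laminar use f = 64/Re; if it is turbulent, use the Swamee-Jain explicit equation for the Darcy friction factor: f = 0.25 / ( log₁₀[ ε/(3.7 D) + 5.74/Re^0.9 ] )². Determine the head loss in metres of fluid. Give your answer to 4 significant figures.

Q = 6463 m³/h = 6463/3600 = 1.795 m³/s.
Cross-sectional area A = πD²/4 = π(0.4685)²/4 = 0.1724 m²; mean velocity V = Q/A = 1.795/0.1724 = 10.41 m/s.
Reynolds number Re = ρVD/μ = 811.5 · 10.41 · 0.4685 / 0.00176 = 2.25e+06.
Re > 4000 → turbulent. Relative roughness ε/D = 4.9e-06/0.4685 = 1.05e-05. Swamee-Jain: f = 0.25/(log₁₀[1.05e-05/3.7 + 5.74/2.25e+06^0.9])² = 0.25/(log₁₀[2.83e-06 + 1.1e-05])² = 0.25/(-4.859)² = 0.01059.
Darcy-Weisbach: ΔP = f(L/D)(ρV²/2) = 0.01059·(1045/0.4685)·(811.5·10.41²/2) = 0.01059·2231·4.401e+04 = 1.039e+06 Pa.
Head loss h_f = ΔP/(ρg) = 1.039e+06/(811.5·9.81) = 130.6 m.

h_f ≈ 130.6 m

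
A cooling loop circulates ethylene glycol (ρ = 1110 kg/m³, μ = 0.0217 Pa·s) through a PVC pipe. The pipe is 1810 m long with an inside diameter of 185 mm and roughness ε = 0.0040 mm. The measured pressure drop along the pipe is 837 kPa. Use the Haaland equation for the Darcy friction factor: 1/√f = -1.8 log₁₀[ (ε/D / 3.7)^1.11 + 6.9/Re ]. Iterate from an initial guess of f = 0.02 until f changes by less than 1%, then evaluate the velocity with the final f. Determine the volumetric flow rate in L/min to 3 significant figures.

Rearranging Darcy-Weisbach: V = √(2·ΔP·D/(f·L·ρ)). With ε/D = 4e-06/0.185 = 2.16e-05, iterate starting from f = 0.02:
  f = 0.02 → V = √(2·8.37e+05·0.185/(0.02·1810·1110)) = 2.776 m/s; Re = ρVD/μ = 2.627e+04; f → 0.02411
  f = 0.02411 → V = 2.529 m/s; Re = 2.393e+04; f → 0.02466
  f = 0.02466 → V = 2.5 m/s; Re = 2.366e+04; f → 0.02473
Converged (Δf/f < 1%). With the final f = 0.02473: V = √(2·8.37e+05·0.185/(0.02473·1810·1110)) = 2.497 m/s.
Q = V·A = 2.497·(π/4·0.185²) = 0.06711 m³/s = 4030 L/min.

Q ≈ 4030 L/min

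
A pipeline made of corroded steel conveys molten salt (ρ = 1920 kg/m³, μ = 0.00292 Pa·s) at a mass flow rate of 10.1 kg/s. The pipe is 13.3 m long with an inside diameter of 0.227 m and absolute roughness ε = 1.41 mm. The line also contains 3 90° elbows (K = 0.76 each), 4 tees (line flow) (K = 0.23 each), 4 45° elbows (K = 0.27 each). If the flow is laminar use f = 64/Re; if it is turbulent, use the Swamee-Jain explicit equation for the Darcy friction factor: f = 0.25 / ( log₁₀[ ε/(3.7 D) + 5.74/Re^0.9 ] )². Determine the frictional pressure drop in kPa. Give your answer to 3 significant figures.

A = πD²/4 = π(0.227)²/4 = 0.04047 m²; mean velocity V = ṁ/(ρA) = 10.1/(1920 · 0.04047) = 0.13 m/s.
Reynolds number Re = ρVD/μ = 1920 · 0.13 · 0.227 / 0.00292 = 1.94e+04.
Re > 4000 → turbulent. Relative roughness ε/D = 0.00141/0.227 = 0.00621. Swamee-Jain: f = 0.25/(log₁₀[0.00621/3.7 + 5.74/1.94e+04^0.9])² = 0.25/(log₁₀[0.00168 + 0.000794])² = 0.25/(-2.607)² = 0.03679.
Total minor-loss coefficient ΣK = 3·0.76 + 4·0.23 + 4·0.27 = 4.28.
ΔP = [f·L/D + ΣK]·(ρV²/2) = [0.03679·13.3/0.227 + 4.28]·(1920·0.13²/2) = [2.156 + 4.28]·16.22 = 104.4 Pa.
ΔP = 104.4 Pa = 0.104 kPa.

ΔP ≈ 0.104 kPa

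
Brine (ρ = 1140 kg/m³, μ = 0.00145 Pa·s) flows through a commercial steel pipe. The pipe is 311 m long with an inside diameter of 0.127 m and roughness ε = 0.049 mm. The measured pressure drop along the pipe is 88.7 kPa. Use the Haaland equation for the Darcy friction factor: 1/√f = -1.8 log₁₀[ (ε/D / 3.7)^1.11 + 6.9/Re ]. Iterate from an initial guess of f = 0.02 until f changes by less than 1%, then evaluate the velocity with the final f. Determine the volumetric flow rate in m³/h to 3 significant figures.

Rearranging Darcy-Weisbach: V = √(2·ΔP·D/(f·L·ρ)). With ε/D = 4.9e-05/0.127 = 0.000386, iterate starting from f = 0.02:
  f = 0.02 → V = √(2·8.87e+04·0.127/(0.02·311·1140)) = 1.783 m/s; Re = ρVD/μ = 1.78e+05; f → 0.01823
  f = 0.01823 → V = 1.867 m/s; Re = 1.864e+05; f → 0.01814
Converged (Δf/f < 1%). With the final f = 0.01814: V = √(2·8.87e+04·0.127/(0.01814·311·1140)) = 1.872 m/s.
Q = V·A = 1.872·(π/4·0.127²) = 0.02371 m³/s = 85.4 m³/h.

Q ≈ 85.4 m³/h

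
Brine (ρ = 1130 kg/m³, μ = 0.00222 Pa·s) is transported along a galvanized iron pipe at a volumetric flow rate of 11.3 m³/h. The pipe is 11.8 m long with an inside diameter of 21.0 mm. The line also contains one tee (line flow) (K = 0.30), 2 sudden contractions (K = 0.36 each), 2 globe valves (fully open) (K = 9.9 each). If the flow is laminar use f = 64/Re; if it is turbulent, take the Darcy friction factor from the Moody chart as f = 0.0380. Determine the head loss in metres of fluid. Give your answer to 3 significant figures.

Q = 11.3 m³/h = 11.3/3600 = 0.003139 m³/s.
Cross-sectional area A = πD²/4 = π(0.021)²/4 = 0.0003464 m²; mean velocity V = Q/A = 0.003139/0.0003464 = 9.062 m/s.
Reynolds number Re = ρVD/μ = 1130 · 9.062 · 0.021 / 0.00222 = 9.687e+04.
Re > 4000 → turbulent; use the Moody-chart value f = 0.0380.
Total minor-loss coefficient ΣK = 1·0.3 + 2·0.36 + 2·9.9 = 20.8.
ΔP = [f·L/D + ΣK]·(ρV²/2) = [0.038·11.8/0.021 + 20.8]·(1130·9.062²/2) = [21.35 + 20.8]·4.64e+04 = 1.957e+06 Pa.
Head loss h_f = ΔP/(ρg) = 1.957e+06/(1130·9.81) = 177 m.

h_f ≈ 177 m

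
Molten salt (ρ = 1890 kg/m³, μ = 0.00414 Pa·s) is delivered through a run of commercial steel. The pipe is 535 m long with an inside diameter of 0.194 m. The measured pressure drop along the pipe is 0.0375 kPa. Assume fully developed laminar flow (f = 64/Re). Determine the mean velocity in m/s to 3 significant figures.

V ≈ 0.0199 m/s

For laminar flow, f = 64/Re with Re = ρVD/μ, so Darcy-Weisbach reduces to ΔP = 32μLV/D². Solving for V: V = ΔP·D²/(32μL) = 37.5·(0.194)²/(32·0.00414·535) = 0.01991 m/s.
Check: Re = ρVD/μ = 1890·0.01991·0.194/0.00414 = 1764 < 2300, so the laminar assumption holds.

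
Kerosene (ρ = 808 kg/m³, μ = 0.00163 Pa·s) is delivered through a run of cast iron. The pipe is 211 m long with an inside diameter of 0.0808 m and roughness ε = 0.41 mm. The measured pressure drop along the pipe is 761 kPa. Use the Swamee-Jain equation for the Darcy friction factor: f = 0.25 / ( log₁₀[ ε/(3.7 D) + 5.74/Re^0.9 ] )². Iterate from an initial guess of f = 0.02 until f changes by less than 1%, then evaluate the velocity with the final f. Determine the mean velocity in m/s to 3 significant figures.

V ≈ 4.81 m/s

Rearranging Darcy-Weisbach: V = √(2·ΔP·D/(f·L·ρ)). With ε/D = 0.00041/0.0808 = 0.00507, iterate starting from f = 0.02:
  f = 0.02 → V = √(2·7.61e+05·0.0808/(0.02·211·808)) = 6.006 m/s; Re = ρVD/μ = 2.405e+05; f → 0.03105
  f = 0.03105 → V = 4.82 m/s; Re = 1.93e+05; f → 0.03117
Converged (Δf/f < 1%). With the final f = 0.03117: V = √(2·7.61e+05·0.0808/(0.03117·211·808)) = 4.811 m/s.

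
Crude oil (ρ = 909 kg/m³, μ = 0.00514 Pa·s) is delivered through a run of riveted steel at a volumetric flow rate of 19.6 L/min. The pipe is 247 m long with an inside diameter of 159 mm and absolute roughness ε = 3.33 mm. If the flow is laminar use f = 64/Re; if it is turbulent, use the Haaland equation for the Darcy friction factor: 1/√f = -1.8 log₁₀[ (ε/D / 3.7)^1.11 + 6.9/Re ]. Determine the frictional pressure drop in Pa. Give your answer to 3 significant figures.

ΔP ≈ 26.4 Pa

Q = 19.6 L/min = 19.6/60000 = 0.0003267 m³/s.
Cross-sectional area A = πD²/4 = π(0.159)²/4 = 0.01986 m²; mean velocity V = Q/A = 0.0003267/0.01986 = 0.01645 m/s.
Reynolds number Re = ρVD/μ = 909 · 0.01645 · 0.159 / 0.00514 = 462.6.
Re < 2300 → laminar flow, so f = 64/Re = 64/462.6 = 0.1383 (the turbulent correlation is not needed).
Darcy-Weisbach: ΔP = f(L/D)(ρV²/2) = 0.1383·(247/0.159)·(909·0.01645²/2) = 0.1383·1553·0.123 = 26.44 Pa.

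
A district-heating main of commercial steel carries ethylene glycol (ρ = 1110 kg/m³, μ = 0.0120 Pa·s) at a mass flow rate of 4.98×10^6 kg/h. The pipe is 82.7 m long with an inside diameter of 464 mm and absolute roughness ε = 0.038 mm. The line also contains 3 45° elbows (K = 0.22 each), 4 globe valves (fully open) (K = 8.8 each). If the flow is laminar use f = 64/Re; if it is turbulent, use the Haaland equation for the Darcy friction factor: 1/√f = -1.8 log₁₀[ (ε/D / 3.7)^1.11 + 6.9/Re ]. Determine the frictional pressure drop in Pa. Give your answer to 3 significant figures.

ΔP ≈ 1.16×10^6 Pa

ṁ = 4.98×10^6 kg/h = 4.98×10^6/3600 = 1383 kg/s.
A = πD²/4 = π(0.464)²/4 = 0.1691 m²; mean velocity V = ṁ/(ρA) = 1383/(1110 · 0.1691) = 7.37 m/s.
Reynolds number Re = ρVD/μ = 1110 · 7.37 · 0.464 / 0.012 = 3.163e+05.
Re > 4000 → turbulent. Relative roughness ε/D = 3.8e-05/0.464 = 8.19e-05. Haaland: 1/√f = -1.8 log₁₀[(8.19e-05/3.7)^1.11 + 6.9/3.163e+05] = -1.8 log₁₀[6.81e-06 + 2.18e-05] = 8.178, so f = 0.01495.
Total minor-loss coefficient ΣK = 3·0.22 + 4·8.8 = 35.9.
ΔP = [f·L/D + ΣK]·(ρV²/2) = [0.01495·82.7/0.464 + 35.9]·(1110·7.37²/2) = [2.665 + 35.9]·3.015e+04 = 1.161e+06 Pa.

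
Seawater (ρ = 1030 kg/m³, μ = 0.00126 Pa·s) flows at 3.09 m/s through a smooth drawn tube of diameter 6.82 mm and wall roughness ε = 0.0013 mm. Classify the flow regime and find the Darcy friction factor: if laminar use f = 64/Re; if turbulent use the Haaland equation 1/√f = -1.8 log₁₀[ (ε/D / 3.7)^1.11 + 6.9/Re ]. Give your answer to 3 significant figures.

f ≈ 0.0270

Re = ρVD/μ = 1030·3.09·0.00682/0.00126 = 1.723e+04.
Re > 4000 → turbulent. ε/D = 1.3e-06/0.00682 = 0.000191; Haaland: 1/√f = -1.8 log₁₀[1.74e-05 + 0.000401] = 6.082, so f = 0.02703.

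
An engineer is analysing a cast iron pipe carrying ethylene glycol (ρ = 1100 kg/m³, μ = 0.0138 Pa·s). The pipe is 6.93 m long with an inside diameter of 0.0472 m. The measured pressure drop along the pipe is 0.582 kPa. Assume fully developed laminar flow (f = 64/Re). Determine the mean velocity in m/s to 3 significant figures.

For laminar flow, f = 64/Re with Re = ρVD/μ, so Darcy-Weisbach reduces to ΔP = 32μLV/D². Solving for V: V = ΔP·D²/(32μL) = 582·(0.0472)²/(32·0.0138·6.93) = 0.4237 m/s.
Check: Re = ρVD/μ = 1100·0.4237·0.0472/0.0138 = 1594 < 2300, so the laminar assumption holds.

V ≈ 0.424 m/s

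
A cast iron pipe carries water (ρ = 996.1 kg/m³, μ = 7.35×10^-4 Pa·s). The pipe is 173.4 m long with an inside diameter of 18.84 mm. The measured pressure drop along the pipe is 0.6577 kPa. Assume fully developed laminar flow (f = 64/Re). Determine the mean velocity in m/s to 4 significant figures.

For laminar flow, f = 64/Re with Re = ρVD/μ, so Darcy-Weisbach reduces to ΔP = 32μLV/D². Solving for V: V = ΔP·D²/(32μL) = 657.7·(0.01884)²/(32·0.000735·173.4) = 0.05724 m/s.
Check: Re = ρVD/μ = 996.1·0.05724·0.01884/0.000735 = 1462 < 2300, so the laminar assumption holds.

V ≈ 0.05724 m/s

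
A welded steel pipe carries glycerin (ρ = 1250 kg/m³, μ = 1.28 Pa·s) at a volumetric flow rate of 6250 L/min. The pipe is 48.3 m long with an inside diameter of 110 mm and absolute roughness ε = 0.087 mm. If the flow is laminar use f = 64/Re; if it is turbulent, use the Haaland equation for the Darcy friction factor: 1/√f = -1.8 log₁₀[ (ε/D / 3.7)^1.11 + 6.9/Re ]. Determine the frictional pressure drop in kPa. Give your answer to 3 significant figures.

ΔP ≈ 1790 kPa

Q = 6250 L/min = 6250/60000 = 0.1042 m³/s.
Cross-sectional area A = πD²/4 = π(0.11)²/4 = 0.009503 m²; mean velocity V = Q/A = 0.1042/0.009503 = 10.96 m/s.
Reynolds number Re = ρVD/μ = 1250 · 10.96 · 0.11 / 1.28 = 1177.
Re < 2300 → laminar flow, so f = 64/Re = 64/1177 = 0.05435 (the turbulent correlation is not needed).
Darcy-Weisbach: ΔP = f(L/D)(ρV²/2) = 0.05435·(48.3/0.11)·(1250·10.96²/2) = 0.05435·439.1·7.509e+04 = 1.792e+06 Pa.
ΔP = 1.792e+06 Pa = 1790 kPa.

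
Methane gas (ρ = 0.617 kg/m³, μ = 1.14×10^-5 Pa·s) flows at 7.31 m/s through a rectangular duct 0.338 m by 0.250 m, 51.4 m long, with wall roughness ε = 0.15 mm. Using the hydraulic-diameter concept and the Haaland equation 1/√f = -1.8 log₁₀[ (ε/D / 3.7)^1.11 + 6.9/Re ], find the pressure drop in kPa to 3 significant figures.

ΔP ≈ 0.0585 kPa

Hydraulic diameter D_h = 4A/P = 4·(0.338·0.25)/(2·(0.338+0.25)) = 0.338/1.176 = 0.2874 m.
Re = ρVD_h/μ = 0.617·7.31·0.2874/1.14e-05 = 1.137e+05.
ε/D_h = 0.00015/0.2874 = 0.000522; Haaland gives 1/√f = -1.8 log₁₀[5.32e-05+6.07e-05] = 7.098, so f = 0.01985.
ΔP = f(L/D_h)(ρV²/2) = 0.01985·51.4/0.2874·16.49 = 58.51 Pa.
ΔP = 0.0585 kPa.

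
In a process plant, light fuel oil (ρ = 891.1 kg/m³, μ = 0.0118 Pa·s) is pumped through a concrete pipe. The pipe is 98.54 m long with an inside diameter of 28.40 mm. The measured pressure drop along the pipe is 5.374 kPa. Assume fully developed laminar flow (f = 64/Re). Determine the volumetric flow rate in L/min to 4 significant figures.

Q ≈ 4.428 L/min

For laminar flow, f = 64/Re with Re = ρVD/μ, so Darcy-Weisbach reduces to ΔP = 32μLV/D². Solving for V: V = ΔP·D²/(32μL) = 5374·(0.0284)²/(32·0.0118·98.54) = 0.1165 m/s.
Check: Re = ρVD/μ = 891.1·0.1165·0.0284/0.0118 = 249.8 < 2300, so the laminar assumption holds.
Q = V·A = 0.1165·(π/4·0.0284²) = 7.379e-05 m³/s = 4.428 L/min.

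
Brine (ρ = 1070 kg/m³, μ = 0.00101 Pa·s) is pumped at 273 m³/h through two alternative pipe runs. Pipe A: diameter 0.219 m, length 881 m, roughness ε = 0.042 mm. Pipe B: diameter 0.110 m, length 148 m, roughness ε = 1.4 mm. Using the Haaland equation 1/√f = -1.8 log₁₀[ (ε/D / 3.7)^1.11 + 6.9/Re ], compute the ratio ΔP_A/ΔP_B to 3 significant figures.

Pipe A: V = Q/A = 0.07583/0.03767 = 2.013 m/s; Re = 4.671e+05; ε/D = 0.000192; Haaland → f = 0.0153; ΔP_A = f(L/D)(ρV²/2) = 1.335e+05 Pa.
Pipe B: V = Q/A = 0.07583/0.009503 = 7.98 m/s; Re = 9.299e+05; ε/D = 0.0127; Haaland → f = 0.04133; ΔP_B = f(L/D)(ρV²/2) = 1.894e+06 Pa.
ΔP_A/ΔP_B = 1.335e+05/1.894e+06 = 0.0705.

ΔP_A/ΔP_B ≈ 0.0705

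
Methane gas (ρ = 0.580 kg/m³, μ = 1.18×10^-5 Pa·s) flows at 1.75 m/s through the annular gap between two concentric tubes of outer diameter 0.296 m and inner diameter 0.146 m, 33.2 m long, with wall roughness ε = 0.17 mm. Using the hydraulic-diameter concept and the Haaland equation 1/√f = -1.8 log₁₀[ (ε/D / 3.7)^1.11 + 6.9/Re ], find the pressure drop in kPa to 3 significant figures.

Hydraulic diameter D_h = 4A/P = D_o - D_i = 0.296 - 0.146 = 0.15 m.
Re = ρVD_h/μ = 0.58·1.75·0.15/1.18e-05 = 1.29e+04.
ε/D_h = 0.00017/0.15 = 0.00113; Haaland gives 1/√f = -1.8 log₁₀[0.000126+0.000535] = 5.724, so f = 0.03052.
ΔP = f(L/D_h)(ρV²/2) = 0.03052·33.2/0.15·0.8881 = 5.999 Pa.
ΔP = 0.00600 kPa.

ΔP ≈ 0.00600 kPa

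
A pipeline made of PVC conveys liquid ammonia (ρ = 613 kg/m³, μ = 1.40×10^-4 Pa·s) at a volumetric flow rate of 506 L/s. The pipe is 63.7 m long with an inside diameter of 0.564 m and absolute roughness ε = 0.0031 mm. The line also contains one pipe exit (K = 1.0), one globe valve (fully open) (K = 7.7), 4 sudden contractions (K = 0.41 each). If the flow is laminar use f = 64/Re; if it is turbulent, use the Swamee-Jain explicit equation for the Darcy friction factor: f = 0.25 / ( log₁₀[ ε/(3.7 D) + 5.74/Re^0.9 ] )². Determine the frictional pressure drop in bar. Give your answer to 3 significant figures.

Q = 506 L/s = 506/1000 = 0.506 m³/s.
Cross-sectional area A = πD²/4 = π(0.564)²/4 = 0.2498 m²; mean velocity V = Q/A = 0.506/0.2498 = 2.025 m/s.
Reynolds number Re = ρVD/μ = 613 · 2.025 · 0.564 / 0.00014 = 5.002e+06.
Re > 4000 → turbulent. Relative roughness ε/D = 3.1e-06/0.564 = 5.5e-06. Swamee-Jain: f = 0.25/(log₁₀[5.5e-06/3.7 + 5.74/5.002e+06^0.9])² = 0.25/(log₁₀[1.49e-06 + 5.37e-06])² = 0.25/(-5.164)² = 0.009374.
Total minor-loss coefficient ΣK = 1·1 + 1·7.7 + 4·0.41 = 10.3.
ΔP = [f·L/D + ΣK]·(ρV²/2) = [0.009374·63.7/0.564 + 10.3]·(613·2.025²/2) = [1.059 + 10.3]·1257 = 1.433e+04 Pa.
ΔP = 1.433e+04 Pa = 0.143 bar.

ΔP ≈ 0.143 bar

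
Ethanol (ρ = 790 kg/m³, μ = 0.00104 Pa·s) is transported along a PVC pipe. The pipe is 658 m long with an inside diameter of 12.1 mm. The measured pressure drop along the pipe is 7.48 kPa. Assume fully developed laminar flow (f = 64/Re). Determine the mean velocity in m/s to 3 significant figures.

For laminar flow, f = 64/Re with Re = ρVD/μ, so Darcy-Weisbach reduces to ΔP = 32μLV/D². Solving for V: V = ΔP·D²/(32μL) = 7480·(0.0121)²/(32·0.00104·658) = 0.05001 m/s.
Check: Re = ρVD/μ = 790·0.05001·0.0121/0.00104 = 459.7 < 2300, so the laminar assumption holds.

V ≈ 0.0500 m/s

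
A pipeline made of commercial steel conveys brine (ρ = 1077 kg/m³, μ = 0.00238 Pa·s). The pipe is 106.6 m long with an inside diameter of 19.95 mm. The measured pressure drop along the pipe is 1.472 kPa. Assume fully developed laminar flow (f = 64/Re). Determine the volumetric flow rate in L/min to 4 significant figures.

Q ≈ 1.353 L/min

For laminar flow, f = 64/Re with Re = ρVD/μ, so Darcy-Weisbach reduces to ΔP = 32μLV/D². Solving for V: V = ΔP·D²/(32μL) = 1472·(0.01995)²/(32·0.00238·106.6) = 0.07216 m/s.
Check: Re = ρVD/μ = 1077·0.07216·0.01995/0.00238 = 651.5 < 2300, so the laminar assumption holds.
Q = V·A = 0.07216·(π/4·0.01995²) = 2.256e-05 m³/s = 1.353 L/min.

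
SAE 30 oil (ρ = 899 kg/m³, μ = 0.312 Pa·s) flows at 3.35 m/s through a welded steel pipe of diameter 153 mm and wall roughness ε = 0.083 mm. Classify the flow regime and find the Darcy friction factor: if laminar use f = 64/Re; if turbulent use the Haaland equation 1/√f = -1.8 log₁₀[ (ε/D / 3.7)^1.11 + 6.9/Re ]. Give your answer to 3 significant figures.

f ≈ 0.0433

Re = ρVD/μ = 899·3.35·0.153/0.312 = 1477.
Re < 2300 → laminar, so f = 64/Re = 0.04333 (roughness is irrelevant in laminar flow).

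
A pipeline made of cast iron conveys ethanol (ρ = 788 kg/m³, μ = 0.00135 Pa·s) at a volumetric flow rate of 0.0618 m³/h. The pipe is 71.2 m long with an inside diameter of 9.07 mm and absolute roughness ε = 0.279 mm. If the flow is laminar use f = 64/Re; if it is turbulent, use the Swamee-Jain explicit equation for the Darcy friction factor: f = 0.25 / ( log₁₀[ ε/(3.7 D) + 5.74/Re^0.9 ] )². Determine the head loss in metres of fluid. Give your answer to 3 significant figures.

Q = 0.0618 m³/h = 0.0618/3600 = 1.717e-05 m³/s.
Cross-sectional area A = πD²/4 = π(0.00907)²/4 = 6.461e-05 m²; mean velocity V = Q/A = 1.717e-05/6.461e-05 = 0.2657 m/s.
Reynolds number Re = ρVD/μ = 788 · 0.2657 · 0.00907 / 0.00135 = 1407.
Re < 2300 → laminar flow, so f = 64/Re = 64/1407 = 0.0455 (the turbulent correlation is not needed).
Darcy-Weisbach: ΔP = f(L/D)(ρV²/2) = 0.0455·(71.2/0.00907)·(788·0.2657²/2) = 0.0455·7850·27.81 = 9934 Pa.
Head loss h_f = ΔP/(ρg) = 9934/(788·9.81) = 1.29 m.

h_f ≈ 1.29 m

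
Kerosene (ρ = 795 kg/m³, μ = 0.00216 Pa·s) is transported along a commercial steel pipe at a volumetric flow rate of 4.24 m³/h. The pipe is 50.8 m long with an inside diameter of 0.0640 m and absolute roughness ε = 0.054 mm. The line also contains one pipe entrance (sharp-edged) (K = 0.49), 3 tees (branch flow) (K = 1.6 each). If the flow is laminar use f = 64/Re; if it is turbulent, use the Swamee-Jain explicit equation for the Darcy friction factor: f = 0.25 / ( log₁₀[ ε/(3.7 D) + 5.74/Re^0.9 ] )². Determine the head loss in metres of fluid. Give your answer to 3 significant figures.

h_f ≈ 0.218 m

Q = 4.24 m³/h = 4.24/3600 = 0.001178 m³/s.
Cross-sectional area A = πD²/4 = π(0.064)²/4 = 0.003217 m²; mean velocity V = Q/A = 0.001178/0.003217 = 0.3661 m/s.
Reynolds number Re = ρVD/μ = 795 · 0.3661 · 0.064 / 0.00216 = 8624.
Re > 4000 → turbulent. Relative roughness ε/D = 5.4e-05/0.064 = 0.000844. Swamee-Jain: f = 0.25/(log₁₀[0.000844/3.7 + 5.74/8624^0.9])² = 0.25/(log₁₀[0.000228 + 0.00165])² = 0.25/(-2.727)² = 0.03362.
Total minor-loss coefficient ΣK = 1·0.49 + 3·1.6 = 5.29.
ΔP = [f·L/D + ΣK]·(ρV²/2) = [0.03362·50.8/0.064 + 5.29]·(795·0.3661²/2) = [26.69 + 5.29]·53.28 = 1704 Pa.
Head loss h_f = ΔP/(ρg) = 1704/(795·9.81) = 0.218 m.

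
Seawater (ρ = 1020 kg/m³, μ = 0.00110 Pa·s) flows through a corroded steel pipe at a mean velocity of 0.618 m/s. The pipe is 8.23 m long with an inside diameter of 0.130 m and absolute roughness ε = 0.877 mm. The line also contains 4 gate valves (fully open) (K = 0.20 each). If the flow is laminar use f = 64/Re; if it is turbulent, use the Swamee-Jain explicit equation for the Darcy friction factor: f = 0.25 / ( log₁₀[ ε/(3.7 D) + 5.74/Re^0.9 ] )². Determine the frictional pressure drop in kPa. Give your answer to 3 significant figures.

ΔP ≈ 0.583 kPa

Reynolds number Re = ρVD/μ = 1020 · 0.618 · 0.13 / 0.0011 = 7.45e+04.
Re > 4000 → turbulent. Relative roughness ε/D = 0.000877/0.13 = 0.00675. Swamee-Jain: f = 0.25/(log₁₀[0.00675/3.7 + 5.74/7.45e+04^0.9])² = 0.25/(log₁₀[0.00182 + 0.000237])² = 0.25/(-2.686)² = 0.03465.
Total minor-loss coefficient ΣK = 4·0.2 = 0.8.
ΔP = [f·L/D + ΣK]·(ρV²/2) = [0.03465·8.23/0.13 + 0.8]·(1020·0.618²/2) = [2.193 + 0.8]·194.8 = 583.1 Pa.
ΔP = 583.1 Pa = 0.583 kPa.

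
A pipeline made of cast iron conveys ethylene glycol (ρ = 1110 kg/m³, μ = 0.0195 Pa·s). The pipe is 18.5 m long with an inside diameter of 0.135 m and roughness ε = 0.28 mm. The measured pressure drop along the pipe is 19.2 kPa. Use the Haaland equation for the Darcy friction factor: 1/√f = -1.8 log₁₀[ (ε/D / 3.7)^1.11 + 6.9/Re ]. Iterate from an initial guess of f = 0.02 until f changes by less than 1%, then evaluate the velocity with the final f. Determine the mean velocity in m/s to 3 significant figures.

Rearranging Darcy-Weisbach: V = √(2·ΔP·D/(f·L·ρ)). With ε/D = 0.00028/0.135 = 0.00207, iterate starting from f = 0.02:
  f = 0.02 → V = √(2·1.92e+04·0.135/(0.02·18.5·1110)) = 3.553 m/s; Re = ρVD/μ = 2.73e+04; f → 0.02831
  f = 0.02831 → V = 2.986 m/s; Re = 2.295e+04; f → 0.029
  f = 0.029 → V = 2.95 m/s; Re = 2.267e+04; f → 0.02905
Converged (Δf/f < 1%). With the final f = 0.02905: V = √(2·1.92e+04·0.135/(0.02905·18.5·1110)) = 2.948 m/s.

V ≈ 2.95 m/s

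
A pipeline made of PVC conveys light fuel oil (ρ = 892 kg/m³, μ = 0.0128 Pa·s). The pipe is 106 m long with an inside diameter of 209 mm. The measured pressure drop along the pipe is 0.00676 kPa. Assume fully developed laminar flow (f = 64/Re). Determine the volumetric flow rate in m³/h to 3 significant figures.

For laminar flow, f = 64/Re with Re = ρVD/μ, so Darcy-Weisbach reduces to ΔP = 32μLV/D². Solving for V: V = ΔP·D²/(32μL) = 6.76·(0.209)²/(32·0.0128·106) = 0.006801 m/s.
Check: Re = ρVD/μ = 892·0.006801·0.209/0.0128 = 99.05 < 2300, so the laminar assumption holds.
Q = V·A = 0.006801·(π/4·0.209²) = 0.0002333 m³/s = 0.840 m³/h.

Q ≈ 0.840 m³/h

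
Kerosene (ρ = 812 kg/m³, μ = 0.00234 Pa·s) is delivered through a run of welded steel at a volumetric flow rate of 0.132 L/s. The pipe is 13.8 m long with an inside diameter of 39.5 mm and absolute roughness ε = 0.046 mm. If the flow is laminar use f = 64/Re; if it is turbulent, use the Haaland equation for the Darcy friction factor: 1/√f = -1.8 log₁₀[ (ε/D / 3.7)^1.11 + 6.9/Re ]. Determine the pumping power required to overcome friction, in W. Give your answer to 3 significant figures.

P ≈ 0.00942 W

Q = 0.132 L/s = 0.132/1000 = 0.000132 m³/s.
Cross-sectional area A = πD²/4 = π(0.0395)²/4 = 0.001225 m²; mean velocity V = Q/A = 0.000132/0.001225 = 0.1077 m/s.
Reynolds number Re = ρVD/μ = 812 · 0.1077 · 0.0395 / 0.00234 = 1476.
Re < 2300 → laminar flow, so f = 64/Re = 64/1476 = 0.04335 (the turbulent correlation is not needed).
Darcy-Weisbach: ΔP = f(L/D)(ρV²/2) = 0.04335·(13.8/0.0395)·(812·0.1077²/2) = 0.04335·349.4·4.711 = 71.34 Pa.
Pumping power P = QΔP = 0.000132·71.34 = 0.009417 W = 0.00942 W.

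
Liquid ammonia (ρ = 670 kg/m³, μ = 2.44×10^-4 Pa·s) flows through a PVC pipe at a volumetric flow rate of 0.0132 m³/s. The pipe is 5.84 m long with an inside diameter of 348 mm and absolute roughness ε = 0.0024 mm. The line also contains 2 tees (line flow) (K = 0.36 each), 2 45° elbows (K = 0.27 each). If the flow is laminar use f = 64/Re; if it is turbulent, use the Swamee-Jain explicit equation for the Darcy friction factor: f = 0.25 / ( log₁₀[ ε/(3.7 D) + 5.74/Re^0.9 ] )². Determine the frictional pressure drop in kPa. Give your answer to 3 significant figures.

ΔP ≈ 0.00996 kPa

Cross-sectional area A = πD²/4 = π(0.348)²/4 = 0.09511 m²; mean velocity V = Q/A = 0.0132/0.09511 = 0.1388 m/s.
Reynolds number Re = ρVD/μ = 670 · 0.1388 · 0.348 / 0.000244 = 1.326e+05.
Re > 4000 → turbulent. Relative roughness ε/D = 2.4e-06/0.348 = 6.9e-06. Swamee-Jain: f = 0.25/(log₁₀[6.9e-06/3.7 + 5.74/1.326e+05^0.9])² = 0.25/(log₁₀[1.86e-06 + 0.000141])² = 0.25/(-3.846)² = 0.0169.
Total minor-loss coefficient ΣK = 2·0.36 + 2·0.27 = 1.26.
ΔP = [f·L/D + ΣK]·(ρV²/2) = [0.0169·5.84/0.348 + 1.26]·(670·0.1388²/2) = [0.2837 + 1.26]·6.452 = 9.96 Pa.
ΔP = 9.96 Pa = 0.00996 kPa.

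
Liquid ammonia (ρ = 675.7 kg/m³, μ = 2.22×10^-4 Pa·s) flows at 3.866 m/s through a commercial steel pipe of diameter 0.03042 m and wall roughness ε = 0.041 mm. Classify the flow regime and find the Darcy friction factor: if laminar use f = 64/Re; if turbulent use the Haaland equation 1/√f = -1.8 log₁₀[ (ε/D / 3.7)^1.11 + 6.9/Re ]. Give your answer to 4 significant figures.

f ≈ 0.02177

Re = ρVD/μ = 675.7·3.866·0.03042/0.000222 = 3.579e+05.
Re > 4000 → turbulent. ε/D = 4.1e-05/0.03042 = 0.00135; Haaland: 1/√f = -1.8 log₁₀[0.000152 + 1.93e-05] = 6.777, so f = 0.02177.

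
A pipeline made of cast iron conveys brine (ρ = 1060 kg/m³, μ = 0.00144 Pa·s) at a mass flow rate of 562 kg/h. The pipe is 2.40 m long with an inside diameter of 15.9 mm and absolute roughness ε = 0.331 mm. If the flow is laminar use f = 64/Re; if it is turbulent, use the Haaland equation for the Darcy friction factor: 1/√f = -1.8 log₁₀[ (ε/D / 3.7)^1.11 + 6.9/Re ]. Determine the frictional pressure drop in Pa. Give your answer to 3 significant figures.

ṁ = 562 kg/h = 562/3600 = 0.1561 kg/s.
A = πD²/4 = π(0.0159)²/4 = 0.0001986 m²; mean velocity V = ṁ/(ρA) = 0.1561/(1060 · 0.0001986) = 0.7417 m/s.
Reynolds number Re = ρVD/μ = 1060 · 0.7417 · 0.0159 / 0.00144 = 8681.
Re > 4000 → turbulent. Relative roughness ε/D = 0.000331/0.0159 = 0.0208. Haaland: 1/√f = -1.8 log₁₀[(0.0208/3.7)^1.11 + 6.9/8681] = -1.8 log₁₀[0.00318 + 0.000795] = 4.321, so f = 0.05356.
Darcy-Weisbach: ΔP = f(L/D)(ρV²/2) = 0.05356·(2.4/0.0159)·(1060·0.7417²/2) = 0.05356·150.9·291.6 = 2358 Pa.

ΔP ≈ 2360 Pa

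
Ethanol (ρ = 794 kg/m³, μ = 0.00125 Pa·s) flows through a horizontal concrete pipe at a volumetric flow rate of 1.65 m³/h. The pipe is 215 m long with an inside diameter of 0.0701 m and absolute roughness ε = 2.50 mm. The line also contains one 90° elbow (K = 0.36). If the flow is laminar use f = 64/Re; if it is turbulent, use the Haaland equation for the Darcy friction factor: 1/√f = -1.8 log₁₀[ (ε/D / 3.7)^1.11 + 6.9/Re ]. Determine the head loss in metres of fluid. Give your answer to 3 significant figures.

h_f ≈ 0.148 m

Q = 1.65 m³/h = 1.65/3600 = 0.0004583 m³/s.
Cross-sectional area A = πD²/4 = π(0.0701)²/4 = 0.003859 m²; mean velocity V = Q/A = 0.0004583/0.003859 = 0.1188 m/s.
Reynolds number Re = ρVD/μ = 794 · 0.1188 · 0.0701 / 0.00125 = 5288.
Re > 4000 → turbulent. Relative roughness ε/D = 0.0025/0.0701 = 0.0357. Haaland: 1/√f = -1.8 log₁₀[(0.0357/3.7)^1.11 + 6.9/5288] = -1.8 log₁₀[0.00578 + 0.0013] = 3.869, so f = 0.06681.
Total minor-loss coefficient ΣK = 1·0.36 = 0.36.
ΔP = [f·L/D + ΣK]·(ρV²/2) = [0.06681·215/0.0701 + 0.36]·(794·0.1188²/2) = [204.9 + 0.36]·5.599 = 1149 Pa.
Head loss h_f = ΔP/(ρg) = 1149/(794·9.81) = 0.148 m.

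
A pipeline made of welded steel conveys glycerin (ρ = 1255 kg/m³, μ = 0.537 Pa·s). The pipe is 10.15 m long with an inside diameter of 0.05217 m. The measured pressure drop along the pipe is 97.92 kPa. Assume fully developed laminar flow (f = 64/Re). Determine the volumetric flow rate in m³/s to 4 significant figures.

Q ≈ 0.003266 m³/s

For laminar flow, f = 64/Re with Re = ρVD/μ, so Darcy-Weisbach reduces to ΔP = 32μLV/D². Solving for V: V = ΔP·D²/(32μL) = 9.792e+04·(0.05217)²/(32·0.537·10.15) = 1.528 m/s.
Check: Re = ρVD/μ = 1255·1.528·0.05217/0.537 = 186.3 < 2300, so the laminar assumption holds.
Q = V·A = 1.528·(π/4·0.05217²) = 0.003266 m³/s = 0.003266 m³/s.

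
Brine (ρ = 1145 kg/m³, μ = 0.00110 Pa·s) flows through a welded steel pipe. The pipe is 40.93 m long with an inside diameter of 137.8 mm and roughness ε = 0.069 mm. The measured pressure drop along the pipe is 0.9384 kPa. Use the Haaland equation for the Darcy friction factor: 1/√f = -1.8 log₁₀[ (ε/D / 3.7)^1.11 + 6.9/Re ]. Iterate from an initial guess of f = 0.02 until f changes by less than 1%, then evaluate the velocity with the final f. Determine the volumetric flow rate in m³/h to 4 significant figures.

Rearranging Darcy-Weisbach: V = √(2·ΔP·D/(f·L·ρ)). With ε/D = 6.9e-05/0.1378 = 0.000501, iterate starting from f = 0.02:
  f = 0.02 → V = √(2·938.4·0.1378/(0.02·40.93·1145)) = 0.5253 m/s; Re = ρVD/μ = 7.535e+04; f → 0.02086
  f = 0.02086 → V = 0.5143 m/s; Re = 7.378e+04; f → 0.02092
Converged (Δf/f < 1%). With the final f = 0.02092: V = √(2·938.4·0.1378/(0.02092·40.93·1145)) = 0.5136 m/s.
Q = V·A = 0.5136·(π/4·0.1378²) = 0.007659 m³/s = 27.57 m³/h.

Q ≈ 27.57 m³/h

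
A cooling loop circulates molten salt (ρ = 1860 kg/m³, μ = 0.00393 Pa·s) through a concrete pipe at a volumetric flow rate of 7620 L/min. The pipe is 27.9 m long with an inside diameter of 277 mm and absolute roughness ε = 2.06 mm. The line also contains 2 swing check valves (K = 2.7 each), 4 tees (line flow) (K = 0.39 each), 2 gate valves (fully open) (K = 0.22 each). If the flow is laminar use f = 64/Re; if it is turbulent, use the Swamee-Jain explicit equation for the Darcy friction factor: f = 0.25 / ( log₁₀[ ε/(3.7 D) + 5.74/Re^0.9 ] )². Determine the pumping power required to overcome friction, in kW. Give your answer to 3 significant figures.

P ≈ 5.72 kW

Q = 7620 L/min = 7620/60000 = 0.127 m³/s.
Cross-sectional area A = πD²/4 = π(0.277)²/4 = 0.06026 m²; mean velocity V = Q/A = 0.127/0.06026 = 2.107 m/s.
Reynolds number Re = ρVD/μ = 1860 · 2.107 · 0.277 / 0.00393 = 2.763e+05.
Re > 4000 → turbulent. Relative roughness ε/D = 0.00206/0.277 = 0.00744. Swamee-Jain: f = 0.25/(log₁₀[0.00744/3.7 + 5.74/2.763e+05^0.9])² = 0.25/(log₁₀[0.00201 + 7.27e-05])² = 0.25/(-2.681)² = 0.03477.
Total minor-loss coefficient ΣK = 2·2.7 + 4·0.39 + 2·0.22 = 7.4.
ΔP = [f·L/D + ΣK]·(ρV²/2) = [0.03477·27.9/0.277 + 7.4]·(1860·2.107²/2) = [3.502 + 7.4]·4130 = 4.503e+04 Pa.
Pumping power P = QΔP = 0.127·4.503e+04 = 5719 W = 5.72 kW.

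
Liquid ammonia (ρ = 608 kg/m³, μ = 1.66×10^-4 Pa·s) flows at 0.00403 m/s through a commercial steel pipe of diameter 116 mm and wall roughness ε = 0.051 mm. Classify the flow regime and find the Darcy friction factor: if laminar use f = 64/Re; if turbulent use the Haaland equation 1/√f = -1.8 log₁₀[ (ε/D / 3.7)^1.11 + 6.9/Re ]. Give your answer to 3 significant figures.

Re = ρVD/μ = 608·0.00403·0.116/0.000166 = 1712.
Re < 2300 → laminar, so f = 64/Re = 0.03738 (roughness is irrelevant in laminar flow).

f ≈ 0.0374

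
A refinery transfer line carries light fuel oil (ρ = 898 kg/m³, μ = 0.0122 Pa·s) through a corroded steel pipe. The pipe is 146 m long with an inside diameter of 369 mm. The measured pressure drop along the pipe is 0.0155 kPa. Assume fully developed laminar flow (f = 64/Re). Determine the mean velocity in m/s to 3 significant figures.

For laminar flow, f = 64/Re with Re = ρVD/μ, so Darcy-Weisbach reduces to ΔP = 32μLV/D². Solving for V: V = ΔP·D²/(32μL) = 15.5·(0.369)²/(32·0.0122·146) = 0.03703 m/s.
Check: Re = ρVD/μ = 898·0.03703·0.369/0.0122 = 1006 < 2300, so the laminar assumption holds.

V ≈ 0.0370 m/s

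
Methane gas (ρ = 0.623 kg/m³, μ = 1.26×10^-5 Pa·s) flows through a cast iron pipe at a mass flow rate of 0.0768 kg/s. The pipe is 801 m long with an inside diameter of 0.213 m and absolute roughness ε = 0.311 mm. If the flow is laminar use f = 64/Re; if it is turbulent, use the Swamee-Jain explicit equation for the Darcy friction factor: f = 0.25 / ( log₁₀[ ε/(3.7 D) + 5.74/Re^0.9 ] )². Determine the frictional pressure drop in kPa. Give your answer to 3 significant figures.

ΔP ≈ 0.371 kPa

A = πD²/4 = π(0.213)²/4 = 0.03563 m²; mean velocity V = ṁ/(ρA) = 0.0768/(0.623 · 0.03563) = 3.46 m/s.
Reynolds number Re = ρVD/μ = 0.623 · 3.46 · 0.213 / 1.26e-05 = 3.644e+04.
Re > 4000 → turbulent. Relative roughness ε/D = 0.000311/0.213 = 0.00146. Swamee-Jain: f = 0.25/(log₁₀[0.00146/3.7 + 5.74/3.644e+04^0.9])² = 0.25/(log₁₀[0.000395 + 0.00045])² = 0.25/(-3.073)² = 0.02647.
Darcy-Weisbach: ΔP = f(L/D)(ρV²/2) = 0.02647·(801/0.213)·(0.623·3.46²/2) = 0.02647·3761·3.728 = 371.1 Pa.
ΔP = 371.1 Pa = 0.371 kPa.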